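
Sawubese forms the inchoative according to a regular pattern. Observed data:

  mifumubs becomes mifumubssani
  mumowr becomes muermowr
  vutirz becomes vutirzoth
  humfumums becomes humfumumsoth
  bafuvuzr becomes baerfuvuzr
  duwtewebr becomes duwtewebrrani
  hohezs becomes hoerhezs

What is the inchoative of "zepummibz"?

zepummibzzani

mifumubs and hohezs both end in -s yet inflect differently (mifumubssani, hoerhezs), so the final letter is not what conditions the rule; the second-to-last letter is.
"zepummibz" has second-to-last letter 'b'. The stems whose second-to-last letter is 'b' (mifumubs → mifumubssani, duwtewebr → duwtewebrrani) double the final consonant and add -ani.
The other patterns: stems whose second-to-last letter is 'w' or 'z' insert -er- after the first vowel; stems whose second-to-last letter is 'm' or 'r' add -oth.
So zepummibz → zepummibzzani.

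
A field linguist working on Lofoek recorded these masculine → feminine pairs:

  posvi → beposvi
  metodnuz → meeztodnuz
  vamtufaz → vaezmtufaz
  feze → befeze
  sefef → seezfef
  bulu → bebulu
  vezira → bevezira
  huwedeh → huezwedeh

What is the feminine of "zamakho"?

"zamakho" ends in a vowel. The stems ending in a vowel (feze → befeze, vezira → bevezira, posvi → beposvi) add the prefix be-.
The other pattern: stems ending in a consonant insert -ez- after the first vowel.
So zamakho → bezamakho.

bezamakho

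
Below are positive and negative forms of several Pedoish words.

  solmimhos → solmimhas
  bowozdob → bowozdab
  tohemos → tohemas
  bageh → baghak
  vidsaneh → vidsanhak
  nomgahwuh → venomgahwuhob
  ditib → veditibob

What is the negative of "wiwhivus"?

bageh and nomgahwuh both end in -h yet inflect differently (baghak, venomgahwuhob), so the final letter is not what conditions the rule; the last vowel is.
"wiwhivus" has last vowel 'u'. The one such stem in the data (nomgahwuh → venomgahwuhob) adds ve- … -ob around the stem, so the same rule applies.
The other patterns: stems whose last vowel is 'o' change the last vowel to 'a'; stems whose last vowel is 'e' delete the last vowel and add -ak.
So wiwhivus → vewiwhivusob.

vewiwhivusob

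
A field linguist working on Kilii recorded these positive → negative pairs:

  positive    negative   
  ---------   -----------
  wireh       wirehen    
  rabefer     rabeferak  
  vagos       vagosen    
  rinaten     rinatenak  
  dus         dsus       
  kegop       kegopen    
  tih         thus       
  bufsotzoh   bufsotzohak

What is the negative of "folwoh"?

folwohen

tih and wireh both end in -h yet inflect differently (thus, wirehen), so the final letter is not what conditions the rule; the number of vowels is.
"folwoh" has 2 vowels. The stems with 2 vowels (wireh → wirehen, kegop → kegopen, vagos → vagosen) add -en.
The other patterns: stems with 1 vowel delete the last vowel and add -us; stems with 3 vowels add -ak.
So folwoh → folwohen.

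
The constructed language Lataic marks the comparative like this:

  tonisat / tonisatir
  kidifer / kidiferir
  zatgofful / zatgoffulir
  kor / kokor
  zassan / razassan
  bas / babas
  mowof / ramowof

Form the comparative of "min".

kor and kidifer both end in -r yet inflect differently (kokor, kidiferir), so the final letter is not what conditions the rule; the number of vowels is.
"min" has 1 vowel. The stems with 1 vowel (bas → babas, kor → kokor) repeat the first consonant+vowel as a prefix.
The other patterns: stems with 2 vowels add the prefix ra-; stems with 3 vowels add -ir.
So min → mimin.

mimin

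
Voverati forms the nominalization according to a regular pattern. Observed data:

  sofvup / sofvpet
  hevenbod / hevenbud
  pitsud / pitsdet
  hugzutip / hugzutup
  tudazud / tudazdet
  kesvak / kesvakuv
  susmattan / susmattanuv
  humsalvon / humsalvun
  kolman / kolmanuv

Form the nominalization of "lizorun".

pitsud and hevenbod both end in -d yet inflect differently (pitsdet, hevenbud), so the final letter is not what conditions the rule; the last vowel is.
"lizorun" has last vowel 'u'. The stems whose last vowel is 'u' (pitsud → pitsdet, tudazud → tudazdet, sofvup → sofvpet) delete the last vowel and add -et.
The other patterns: stems whose last vowel is 'a' add -uv; stems whose last vowel is 'i' or 'o' change the last vowel to 'u'.
So lizorun → lizornet.

lizornet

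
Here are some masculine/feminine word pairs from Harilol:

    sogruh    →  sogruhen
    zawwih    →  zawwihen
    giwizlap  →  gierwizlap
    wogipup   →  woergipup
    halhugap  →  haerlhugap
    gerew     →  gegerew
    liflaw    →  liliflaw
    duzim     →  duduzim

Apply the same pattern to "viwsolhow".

"viwsolhow" ends in -w. The stems ending in -w (gerew → gegerew, liflaw → liliflaw) repeat the first consonant+vowel as a prefix.
The other patterns: stems ending in -h add -en; stems ending in -p insert -er- after the first vowel.
So viwsolhow → viviwsolhow.

viviwsolhow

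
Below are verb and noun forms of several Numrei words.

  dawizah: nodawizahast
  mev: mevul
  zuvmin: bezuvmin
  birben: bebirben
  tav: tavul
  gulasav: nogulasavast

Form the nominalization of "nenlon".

mev and gulasav both end in -v yet inflect differently (mevul, nogulasavast), so the final letter is not what conditions the rule; the number of vowels is.
"nenlon" has 2 vowels. The stems with 2 vowels (birben → bebirben, zuvmin → bezuvmin) add the prefix be-.
So nenlon → benenlon.

benenlon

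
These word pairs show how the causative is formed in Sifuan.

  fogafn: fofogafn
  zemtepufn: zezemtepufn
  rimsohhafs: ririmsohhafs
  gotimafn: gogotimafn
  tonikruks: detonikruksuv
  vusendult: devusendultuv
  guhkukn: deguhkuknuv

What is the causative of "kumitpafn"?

kukumitpafn

rimsohhafs and tonikruks both end in -s yet inflect differently (ririmsohhafs, detonikruksuv), so the final letter is not what conditions the rule; the second-to-last letter is.
"kumitpafn" has second-to-last letter 'f'. The stems whose second-to-last letter is 'f' (fogafn → fofogafn, zemtepufn → zezemtepufn, rimsohhafs → ririmsohhafs) repeat the first consonant+vowel as a prefix.
The other pattern: stems whose second-to-last letter is 'k' or 'l' add de- … -uv around the stem.
So kumitpafn → kukumitpafn.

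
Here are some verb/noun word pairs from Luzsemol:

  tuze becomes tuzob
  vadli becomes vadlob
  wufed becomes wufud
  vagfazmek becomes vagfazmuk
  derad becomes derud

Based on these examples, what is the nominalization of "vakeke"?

vakekob

tuze and wufed both have last vowel 'e' yet inflect differently (tuzob, wufud), so the last vowel is not what conditions the rule; whether the stem ends in a vowel or a consonant is.
"vakeke" ends in a vowel. The stems ending in a vowel (tuze → tuzob, vadli → vadlob) drop the final letter and add -ob.
So vakeke → vakekob.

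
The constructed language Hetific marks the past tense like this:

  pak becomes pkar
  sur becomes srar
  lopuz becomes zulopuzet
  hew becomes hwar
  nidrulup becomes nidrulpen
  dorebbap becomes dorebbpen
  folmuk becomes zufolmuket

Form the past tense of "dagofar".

dagofren

"dagofar" has 3 vowels. The stems with 3 vowels (dorebbap → dorebbpen, nidrulup → nidrulpen) delete the last vowel and add -en.
The other patterns: stems with 1 vowel delete the last vowel and add -ar; stems with 2 vowels add zu- … -et around the stem.
So dagofar → dagofren.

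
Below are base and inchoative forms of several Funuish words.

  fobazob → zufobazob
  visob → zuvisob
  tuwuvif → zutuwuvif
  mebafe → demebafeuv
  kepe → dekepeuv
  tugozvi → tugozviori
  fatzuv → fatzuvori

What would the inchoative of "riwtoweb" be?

zuriwtoweb

tuwuvif and tugozvi both have last vowel 'i' yet inflect differently (zutuwuvif, tugozviori), so the last vowel is not what conditions the rule; the final letter is.
"riwtoweb" ends in -b. The stems ending in -b (fobazob → zufobazob, visob → zuvisob) add the prefix zu-.
So riwtoweb → zuriwtoweb.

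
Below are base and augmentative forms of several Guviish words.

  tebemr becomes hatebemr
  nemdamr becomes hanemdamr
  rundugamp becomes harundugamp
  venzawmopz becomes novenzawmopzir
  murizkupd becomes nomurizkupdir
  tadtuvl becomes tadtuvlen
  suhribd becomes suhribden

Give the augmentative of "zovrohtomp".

murizkupd and suhribd both end in -d yet inflect differently (nomurizkupdir, suhribden), so the final letter is not what conditions the rule; the second-to-last letter is.
"zovrohtomp" has second-to-last letter 'm'. The stems whose second-to-last letter is 'm' (tebemr → hatebemr, nemdamr → hanemdamr, rundugamp → harundugamp) add the prefix ha-.
The other patterns: stems whose second-to-last letter is 'p' add no- … -ir around the stem; stems whose second-to-last letter is 'b' or 'v' add -en.
So zovrohtomp → hazovrohtomp.

hazovrohtomp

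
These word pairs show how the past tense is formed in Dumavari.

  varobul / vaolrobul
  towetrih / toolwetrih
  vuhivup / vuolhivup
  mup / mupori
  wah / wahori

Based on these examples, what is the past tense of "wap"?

vuhivup and mup both end in -p yet inflect differently (vuolhivup, mupori), so the final letter is not what conditions the rule; the number of vowels is.
"wap" has 1 vowel. The stems with 1 vowel (mup → mupori, wah → wahori) add -ori.
The other pattern: stems with 3 vowels insert -ol- after the first vowel.
So wap → wapori.

wapori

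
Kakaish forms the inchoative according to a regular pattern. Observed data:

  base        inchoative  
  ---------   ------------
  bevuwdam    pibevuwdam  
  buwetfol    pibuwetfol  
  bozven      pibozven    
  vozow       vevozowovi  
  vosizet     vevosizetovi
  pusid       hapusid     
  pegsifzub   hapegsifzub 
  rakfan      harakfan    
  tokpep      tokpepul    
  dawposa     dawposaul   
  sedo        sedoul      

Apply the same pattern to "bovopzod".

bozven and rakfan both end in -n yet inflect differently (pibozven, harakfan), so the final letter is not what conditions the rule; the first letter is.
"bovopzod" begins with b-. The stems beginning with b- (bevuwdam → pibevuwdam, buwetfol → pibuwetfol, bozven → pibozven) add the prefix pi-.
The other patterns: stems beginning with v- add ve- … -ovi around the stem; stems beginning with p- or r- add the prefix ha-; stems beginning with d-, s- or t- add -ul.
So bovopzod → pibovopzod.

pibovopzod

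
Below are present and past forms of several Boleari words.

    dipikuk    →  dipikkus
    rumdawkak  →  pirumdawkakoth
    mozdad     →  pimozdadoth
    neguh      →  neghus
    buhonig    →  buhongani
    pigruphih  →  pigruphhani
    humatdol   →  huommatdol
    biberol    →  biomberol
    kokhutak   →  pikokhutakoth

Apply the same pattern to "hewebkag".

dipikuk and kokhutak both end in -k yet inflect differently (dipikkus, pikokhutakoth), so the final letter is not what conditions the rule; the last vowel is.
"hewebkag" has last vowel 'a'. The stems whose last vowel is 'a' (kokhutak → pikokhutakoth, mozdad → pimozdadoth, rumdawkak → pirumdawkakoth) add pi- … -oth around the stem.
The other patterns: stems whose last vowel is 'u' delete the last vowel and add -us; stems whose last vowel is 'i' delete the last vowel and add -ani; stems whose last vowel is 'o' insert -om- after the first vowel.
So hewebkag → pihewebkagoth.

pihewebkagoth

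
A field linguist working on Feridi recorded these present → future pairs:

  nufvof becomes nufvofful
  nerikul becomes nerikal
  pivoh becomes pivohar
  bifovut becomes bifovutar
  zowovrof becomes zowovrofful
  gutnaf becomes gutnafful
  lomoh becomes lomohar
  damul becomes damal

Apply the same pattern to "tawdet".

"tawdet" ends in -t. The one such stem in the data (bifovut → bifovutar) adds -ar, so the same rule applies.
The other patterns: stems ending in -f double the final consonant and add -ul; stems ending in -l change the last vowel to 'a'.
So tawdet → tawdetar.

tawdetar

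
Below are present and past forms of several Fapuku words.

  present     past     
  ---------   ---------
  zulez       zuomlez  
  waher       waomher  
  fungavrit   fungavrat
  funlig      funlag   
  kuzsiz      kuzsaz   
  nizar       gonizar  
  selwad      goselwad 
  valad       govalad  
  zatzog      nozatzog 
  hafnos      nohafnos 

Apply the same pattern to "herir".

zulez and kuzsiz both end in -z yet inflect differently (zuomlez, kuzsaz), so the final letter is not what conditions the rule; the last vowel is.
"herir" has last vowel 'i'. The stems whose last vowel is 'i' (fungavrit → fungavrat, funlig → funlag, kuzsiz → kuzsaz) change the last vowel to 'a'.
The other patterns: stems whose last vowel is 'e' insert -om- after the first vowel; stems whose last vowel is 'a' add the prefix go-; stems whose last vowel is 'o' add the prefix no-.
So herir → herar.

herar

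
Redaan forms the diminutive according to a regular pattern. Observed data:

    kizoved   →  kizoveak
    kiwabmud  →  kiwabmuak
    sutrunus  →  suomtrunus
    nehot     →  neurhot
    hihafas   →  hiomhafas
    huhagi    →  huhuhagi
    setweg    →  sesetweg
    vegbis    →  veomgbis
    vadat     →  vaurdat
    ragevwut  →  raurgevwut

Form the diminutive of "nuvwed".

nuvweak

ragevwut and kiwabmud both have last vowel 'u' yet inflect differently (raurgevwut, kiwabmuak), so the last vowel is not what conditions the rule; the final letter is.
"nuvwed" ends in -d. The stems ending in -d (kizoved → kizoveak, kiwabmud → kiwabmuak) drop the final letter and add -ak.
So nuvwed → nuvweak.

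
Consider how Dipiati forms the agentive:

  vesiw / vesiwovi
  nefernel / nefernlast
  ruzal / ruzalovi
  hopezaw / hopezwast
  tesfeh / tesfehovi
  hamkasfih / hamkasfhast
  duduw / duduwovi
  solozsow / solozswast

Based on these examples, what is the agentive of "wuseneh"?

wusenhast

solozsow and duduw both end in -w yet inflect differently (solozswast, duduwovi), so the final letter is not what conditions the rule; the number of vowels is.
"wuseneh" has 3 vowels. The stems with 3 vowels (solozsow → solozswast, nefernel → nefernlast, hopezaw → hopezwast) delete the last vowel and add -ast.
The other pattern: stems with 2 vowels add -ovi.
So wuseneh → wusenhast.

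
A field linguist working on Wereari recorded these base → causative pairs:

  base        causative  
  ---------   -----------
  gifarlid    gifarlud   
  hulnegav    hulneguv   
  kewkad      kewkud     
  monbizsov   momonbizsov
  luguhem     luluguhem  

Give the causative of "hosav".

hosuv

hulnegav and monbizsov both end in -v yet inflect differently (hulneguv, momonbizsov), so the final letter is not what conditions the rule; the last vowel is.
"hosav" has last vowel 'a'. The stems whose last vowel is 'a' (hulnegav → hulneguv, kewkad → kewkud) change the last vowel to 'u'.
So hosav → hosuv.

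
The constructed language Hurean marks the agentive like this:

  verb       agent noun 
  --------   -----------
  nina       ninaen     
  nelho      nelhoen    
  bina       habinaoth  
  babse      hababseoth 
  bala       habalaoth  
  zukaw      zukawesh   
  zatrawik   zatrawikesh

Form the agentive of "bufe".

nina and bina both end in -a yet inflect differently (ninaen, habinaoth), so the final letter is not what conditions the rule; the first letter is.
"bufe" begins with b-. The stems beginning with b- (bina → habinaoth, babse → hababseoth, bala → habalaoth) add ha- … -oth around the stem.
So bufe → habufeoth.

habufeoth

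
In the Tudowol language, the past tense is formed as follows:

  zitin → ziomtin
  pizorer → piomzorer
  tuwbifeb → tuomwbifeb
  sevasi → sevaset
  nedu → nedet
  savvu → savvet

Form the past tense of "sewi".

sewet

sevasi and zitin both have last vowel 'i' yet inflect differently (sevaset, ziomtin), so the last vowel is not what conditions the rule; whether the stem ends in a vowel or a consonant is.
"sewi" ends in a vowel. The stems ending in a vowel (nedu → nedet, savvu → savvet, sevasi → sevaset) drop the final letter and add -et.
So sewi → sewet.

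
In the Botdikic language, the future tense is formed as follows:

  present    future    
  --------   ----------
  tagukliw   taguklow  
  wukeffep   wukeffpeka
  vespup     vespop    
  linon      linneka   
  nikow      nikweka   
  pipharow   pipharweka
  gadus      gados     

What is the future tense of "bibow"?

bibweka

nikow and tagukliw both end in -w yet inflect differently (nikweka, taguklow), so the final letter is not what conditions the rule; the last vowel is.
"bibow" has last vowel 'o'. The stems whose last vowel is 'o' (linon → linneka, nikow → nikweka, pipharow → pipharweka) delete the last vowel and add -eka.
So bibow → bibweka.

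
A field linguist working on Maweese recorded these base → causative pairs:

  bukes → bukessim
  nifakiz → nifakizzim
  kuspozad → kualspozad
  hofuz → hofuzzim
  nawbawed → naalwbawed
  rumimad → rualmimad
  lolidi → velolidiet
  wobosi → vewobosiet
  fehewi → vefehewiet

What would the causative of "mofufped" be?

moalfufped

fehewi and nifakiz both have last vowel 'i' yet inflect differently (vefehewiet, nifakizzim), so the last vowel is not what conditions the rule; the final letter is.
"mofufped" ends in -d. The stems ending in -d (kuspozad → kualspozad, nawbawed → naalwbawed, rumimad → rualmimad) insert -al- after the first vowel.
So mofufped → moalfufped.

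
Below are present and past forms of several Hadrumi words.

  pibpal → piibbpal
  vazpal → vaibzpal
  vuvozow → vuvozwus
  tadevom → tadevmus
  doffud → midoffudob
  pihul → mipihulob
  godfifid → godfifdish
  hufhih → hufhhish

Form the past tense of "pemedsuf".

"pemedsuf" has last vowel 'u'. The stems whose last vowel is 'u' (doffud → midoffudob, pihul → mipihulob) add mi- … -ob around the stem.
The other patterns: stems whose last vowel is 'a' insert -ib- after the first vowel; stems whose last vowel is 'o' delete the last vowel and add -us; stems whose last vowel is 'i' delete the last vowel and add -ish.
So pemedsuf → mipemedsufob.

mipemedsufob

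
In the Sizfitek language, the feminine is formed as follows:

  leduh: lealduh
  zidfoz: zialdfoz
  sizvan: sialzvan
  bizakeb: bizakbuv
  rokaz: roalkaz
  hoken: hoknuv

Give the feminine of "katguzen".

katguznuv

hoken and sizvan both end in -n yet inflect differently (hoknuv, sialzvan), so the final letter is not what conditions the rule; the last vowel is.
"katguzen" has last vowel 'e'. The stems whose last vowel is 'e' (hoken → hoknuv, bizakeb → bizakbuv) delete the last vowel and add -uv.
So katguzen → katguznuv.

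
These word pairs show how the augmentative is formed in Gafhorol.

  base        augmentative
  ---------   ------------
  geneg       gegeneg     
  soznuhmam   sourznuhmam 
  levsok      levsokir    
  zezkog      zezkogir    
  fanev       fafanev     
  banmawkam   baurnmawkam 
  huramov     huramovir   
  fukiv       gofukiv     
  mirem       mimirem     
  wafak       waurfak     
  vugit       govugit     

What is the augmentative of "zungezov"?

zungezovir

zezkog and geneg both end in -g yet inflect differently (zezkogir, gegeneg), so the final letter is not what conditions the rule; the last vowel is.
"zungezov" has last vowel 'o'. The stems whose last vowel is 'o' (zezkog → zezkogir, levsok → levsokir, huramov → huramovir) add -ir.
The other patterns: stems whose last vowel is 'e' repeat the first consonant+vowel as a prefix; stems whose last vowel is 'i' add the prefix go-; stems whose last vowel is 'a' insert -ur- after the first vowel.
So zungezov → zungezovir.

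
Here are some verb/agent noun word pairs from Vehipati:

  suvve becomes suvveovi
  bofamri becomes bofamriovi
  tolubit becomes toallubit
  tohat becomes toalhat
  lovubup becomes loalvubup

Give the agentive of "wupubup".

wualpubup

bofamri and tolubit both have last vowel 'i' yet inflect differently (bofamriovi, toallubit), so the last vowel is not what conditions the rule; whether the stem ends in a vowel or a consonant is.
"wupubup" ends in a consonant. The stems ending in a consonant (tolubit → toallubit, tohat → toalhat, lovubup → loalvubup) insert -al- after the first vowel.
So wupubup → wualpubup.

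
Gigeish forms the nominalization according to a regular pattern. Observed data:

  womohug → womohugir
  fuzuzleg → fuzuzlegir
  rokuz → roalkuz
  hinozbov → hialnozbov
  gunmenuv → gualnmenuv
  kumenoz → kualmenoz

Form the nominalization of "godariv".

womohug and rokuz both have last vowel 'u' yet inflect differently (womohugir, roalkuz), so the last vowel is not what conditions the rule; the final letter is.
"godariv" ends in -v. The stems ending in -v (hinozbov → hialnozbov, gunmenuv → gualnmenuv) insert -al- after the first vowel.
The other pattern: stems ending in -g add -ir.
So godariv → goaldariv.

goaldariv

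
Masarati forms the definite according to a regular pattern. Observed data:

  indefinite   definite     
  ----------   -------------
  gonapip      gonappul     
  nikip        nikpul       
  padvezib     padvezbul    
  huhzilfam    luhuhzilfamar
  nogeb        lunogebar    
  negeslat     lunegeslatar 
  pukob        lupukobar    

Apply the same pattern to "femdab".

lufemdabar

"femdab" has last vowel 'a'. The stems whose last vowel is 'a' (huhzilfam → luhuhzilfamar, negeslat → lunegeslatar) add lu- … -ar around the stem.
The other pattern: stems whose last vowel is 'i' delete the last vowel and add -ul.
So femdab → lufemdabar.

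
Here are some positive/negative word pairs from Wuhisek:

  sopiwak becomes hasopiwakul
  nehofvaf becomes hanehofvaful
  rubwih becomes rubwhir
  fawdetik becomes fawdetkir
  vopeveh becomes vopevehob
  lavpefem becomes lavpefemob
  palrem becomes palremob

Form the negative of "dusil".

"dusil" has last vowel 'i'. The stems whose last vowel is 'i' (rubwih → rubwhir, fawdetik → fawdetkir) delete the last vowel and add -ir.
So dusil → duslir.

duslir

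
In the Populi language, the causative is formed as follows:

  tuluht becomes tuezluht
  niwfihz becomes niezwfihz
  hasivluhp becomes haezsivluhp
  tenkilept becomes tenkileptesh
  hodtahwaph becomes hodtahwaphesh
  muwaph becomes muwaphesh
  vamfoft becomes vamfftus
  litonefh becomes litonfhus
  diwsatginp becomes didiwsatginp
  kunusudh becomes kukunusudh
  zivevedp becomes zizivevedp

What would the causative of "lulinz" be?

lululinz

"lulinz" has second-to-last letter 'n'. The one such stem in the data (diwsatginp → didiwsatginp) repeats the first consonant+vowel as a prefix (as do kunusudh, zivevedp), so the same rule applies.
The other patterns: stems whose second-to-last letter is 'h' insert -ez- after the first vowel; stems whose second-to-last letter is 'p' add -esh; stems whose second-to-last letter is 'f' delete the last vowel and add -us.
So lulinz → lululinz.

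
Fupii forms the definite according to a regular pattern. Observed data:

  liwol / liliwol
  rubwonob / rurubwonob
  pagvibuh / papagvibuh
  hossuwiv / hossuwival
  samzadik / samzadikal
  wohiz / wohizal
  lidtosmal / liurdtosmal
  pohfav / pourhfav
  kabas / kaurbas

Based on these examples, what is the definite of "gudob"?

liwol and lidtosmal both end in -l yet inflect differently (liliwol, liurdtosmal), so the final letter is not what conditions the rule; the last vowel is.
"gudob" has last vowel 'o'. The stems whose last vowel is 'o' (liwol → liliwol, rubwonob → rurubwonob) repeat the first consonant+vowel as a prefix.
The other patterns: stems whose last vowel is 'i' add -al; stems whose last vowel is 'a' insert -ur- after the first vowel.
So gudob → gugudob.

gugudob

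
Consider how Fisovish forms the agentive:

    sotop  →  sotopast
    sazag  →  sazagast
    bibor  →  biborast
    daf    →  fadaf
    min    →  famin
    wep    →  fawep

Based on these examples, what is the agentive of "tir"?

fatir

"tir" has 1 vowel. The stems with 1 vowel (min → famin, wep → fawep, daf → fadaf) add the prefix fa-.
The other pattern: stems with 2 vowels add -ast.
So tir → fatir.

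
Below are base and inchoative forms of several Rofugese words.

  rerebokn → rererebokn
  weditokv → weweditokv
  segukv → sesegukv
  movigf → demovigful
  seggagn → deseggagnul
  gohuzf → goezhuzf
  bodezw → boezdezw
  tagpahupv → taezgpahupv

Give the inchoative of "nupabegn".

denupabegnul

rerebokn and seggagn both end in -n yet inflect differently (rererebokn, deseggagnul), so the final letter is not what conditions the rule; the second-to-last letter is.
"nupabegn" has second-to-last letter 'g'. The stems whose second-to-last letter is 'g' (movigf → demovigful, seggagn → deseggagnul) add de- … -ul around the stem.
So nupabegn → denupabegnul.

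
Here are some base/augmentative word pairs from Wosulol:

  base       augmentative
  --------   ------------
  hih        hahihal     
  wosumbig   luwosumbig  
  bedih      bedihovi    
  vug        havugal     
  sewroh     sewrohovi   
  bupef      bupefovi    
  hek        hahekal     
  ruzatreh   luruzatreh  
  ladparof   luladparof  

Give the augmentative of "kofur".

hih and sewroh both end in -h yet inflect differently (hahihal, sewrohovi), so the final letter is not what conditions the rule; the number of vowels is.
"kofur" has 2 vowels. The stems with 2 vowels (sewroh → sewrohovi, bupef → bupefovi, bedih → bedihovi) add -ovi.
The other patterns: stems with 1 vowel add ha- … -al around the stem; stems with 3 vowels add the prefix lu-.
So kofur → kofurovi.

kofurovi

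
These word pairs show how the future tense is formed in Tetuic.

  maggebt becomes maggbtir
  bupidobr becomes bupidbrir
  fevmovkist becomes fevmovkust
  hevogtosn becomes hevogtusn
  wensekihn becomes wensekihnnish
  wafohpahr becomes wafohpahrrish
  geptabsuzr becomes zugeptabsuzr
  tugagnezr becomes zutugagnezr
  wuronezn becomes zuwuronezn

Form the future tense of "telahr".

maggebt and fevmovkist both end in -t yet inflect differently (maggbtir, fevmovkust), so the final letter is not what conditions the rule; the second-to-last letter is.
"telahr" has second-to-last letter 'h'. The stems whose second-to-last letter is 'h' (wensekihn → wensekihnnish, wafohpahr → wafohpahrrish) double the final consonant and add -ish.
So telahr → telahrrish.

telahrrish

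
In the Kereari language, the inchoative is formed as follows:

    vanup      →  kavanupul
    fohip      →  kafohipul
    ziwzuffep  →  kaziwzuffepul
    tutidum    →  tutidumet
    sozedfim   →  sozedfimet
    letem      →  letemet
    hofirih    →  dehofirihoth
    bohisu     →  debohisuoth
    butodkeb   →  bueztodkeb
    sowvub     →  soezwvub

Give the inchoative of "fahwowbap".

"fahwowbap" ends in -p. The stems ending in -p (vanup → kavanupul, fohip → kafohipul, ziwzuffep → kaziwzuffepul) add ka- … -ul around the stem.
The other patterns: stems ending in -m add -et; stems ending in -h or -u add de- … -oth around the stem; stems ending in -b insert -ez- after the first vowel.
So fahwowbap → kafahwowbapul.

kafahwowbapul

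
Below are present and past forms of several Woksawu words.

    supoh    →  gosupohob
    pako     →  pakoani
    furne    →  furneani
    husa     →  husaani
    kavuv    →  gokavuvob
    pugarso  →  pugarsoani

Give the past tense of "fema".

femaani

"fema" ends in a vowel. The stems ending in a vowel (pugarso → pugarsoani, pako → pakoani, husa → husaani) add -ani.
So fema → femaani.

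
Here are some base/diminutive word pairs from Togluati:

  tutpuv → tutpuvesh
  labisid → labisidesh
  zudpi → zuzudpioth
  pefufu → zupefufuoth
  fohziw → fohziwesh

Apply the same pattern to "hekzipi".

zuhekzipioth

"hekzipi" ends in a vowel. The stems ending in a vowel (pefufu → zupefufuoth, zudpi → zuzudpioth) add zu- … -oth around the stem.
So hekzipi → zuhekzipioth.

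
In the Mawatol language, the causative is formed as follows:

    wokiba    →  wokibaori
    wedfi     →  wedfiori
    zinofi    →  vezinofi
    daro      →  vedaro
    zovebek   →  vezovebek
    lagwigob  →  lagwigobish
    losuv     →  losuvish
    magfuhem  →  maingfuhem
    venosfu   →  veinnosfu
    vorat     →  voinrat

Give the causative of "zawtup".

vezawtup

"zawtup" begins with z-. The stems beginning with z- (zinofi → vezinofi, zovebek → vezovebek) add the prefix ve-.
The other patterns: stems beginning with w- add -ori; stems beginning with l- add -ish; stems beginning with m- or v- insert -in- after the first vowel.
So zawtup → vezawtup.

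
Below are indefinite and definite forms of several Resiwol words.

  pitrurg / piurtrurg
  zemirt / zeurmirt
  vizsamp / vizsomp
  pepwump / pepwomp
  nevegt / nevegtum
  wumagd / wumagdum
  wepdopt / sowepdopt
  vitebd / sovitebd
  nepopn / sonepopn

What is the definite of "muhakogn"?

muhakognum

zemirt and nevegt both end in -t yet inflect differently (zeurmirt, nevegtum), so the final letter is not what conditions the rule; the second-to-last letter is.
"muhakogn" has second-to-last letter 'g'. The stems whose second-to-last letter is 'g' (nevegt → nevegtum, wumagd → wumagdum) add -um.
The other patterns: stems whose second-to-last letter is 'r' insert -ur- after the first vowel; stems whose second-to-last letter is 'm' change the last vowel to 'o'; stems whose second-to-last letter is 'b' or 'p' add the prefix so-.
So muhakogn → muhakognum.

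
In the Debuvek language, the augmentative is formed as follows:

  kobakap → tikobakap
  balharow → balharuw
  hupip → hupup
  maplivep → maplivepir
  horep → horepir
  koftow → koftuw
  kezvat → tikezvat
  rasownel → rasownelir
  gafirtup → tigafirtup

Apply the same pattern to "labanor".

"labanor" has last vowel 'o'. The stems whose last vowel is 'o' (balharow → balharuw, koftow → koftuw) change the last vowel to 'u'.
The other patterns: stems whose last vowel is 'e' add -ir; stems whose last vowel is 'a' or 'u' add the prefix ti-.
So labanor → labanur.

labanur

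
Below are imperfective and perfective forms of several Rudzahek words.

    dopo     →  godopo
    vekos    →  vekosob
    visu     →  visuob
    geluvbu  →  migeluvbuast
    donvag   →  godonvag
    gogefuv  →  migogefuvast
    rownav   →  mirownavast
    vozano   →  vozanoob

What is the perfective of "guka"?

migukaast

vozano and dopo both end in -o yet inflect differently (vozanoob, godopo), so the final letter is not what conditions the rule; the first letter is.
"guka" begins with g-. The stems beginning with g- (gogefuv → migogefuvast, geluvbu → migeluvbuast) add mi- … -ast around the stem.
The other patterns: stems beginning with v- add -ob; stems beginning with d- add the prefix go-.
So guka → migukaast.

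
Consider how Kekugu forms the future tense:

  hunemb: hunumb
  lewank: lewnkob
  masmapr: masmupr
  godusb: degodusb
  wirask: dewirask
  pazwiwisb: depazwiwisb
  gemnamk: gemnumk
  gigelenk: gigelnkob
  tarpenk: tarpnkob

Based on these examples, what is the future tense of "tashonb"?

tashnbob

"tashonb" has second-to-last letter 'n'. The stems whose second-to-last letter is 'n' (lewank → lewnkob, tarpenk → tarpnkob, gigelenk → gigelnkob) delete the last vowel and add -ob.
The other patterns: stems whose second-to-last letter is 's' add the prefix de-; stems whose second-to-last letter is 'm' or 'p' change the last vowel to 'u'.
So tashonb → tashnbob.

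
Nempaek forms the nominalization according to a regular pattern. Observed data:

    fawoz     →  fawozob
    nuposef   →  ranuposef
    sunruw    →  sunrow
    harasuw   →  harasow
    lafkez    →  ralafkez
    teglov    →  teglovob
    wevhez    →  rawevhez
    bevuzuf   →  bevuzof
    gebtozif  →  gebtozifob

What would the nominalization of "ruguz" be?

"ruguz" has last vowel 'u'. The stems whose last vowel is 'u' (sunruw → sunrow, harasuw → harasow, bevuzuf → bevuzof) change the last vowel to 'o'.
The other patterns: stems whose last vowel is 'e' add the prefix ra-; stems whose last vowel is 'i' or 'o' add -ob.
So ruguz → rugoz.

rugoz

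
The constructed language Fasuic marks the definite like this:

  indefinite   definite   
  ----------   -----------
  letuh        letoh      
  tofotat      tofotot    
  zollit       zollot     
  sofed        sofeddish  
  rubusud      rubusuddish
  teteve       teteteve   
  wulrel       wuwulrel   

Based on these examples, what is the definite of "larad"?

laraddish

letuh and rubusud both have last vowel 'u' yet inflect differently (letoh, rubusuddish), so the last vowel is not what conditions the rule; the final letter is.
"larad" ends in -d. The stems ending in -d (sofed → sofeddish, rubusud → rubusuddish) double the final consonant and add -ish.
So larad → laraddish.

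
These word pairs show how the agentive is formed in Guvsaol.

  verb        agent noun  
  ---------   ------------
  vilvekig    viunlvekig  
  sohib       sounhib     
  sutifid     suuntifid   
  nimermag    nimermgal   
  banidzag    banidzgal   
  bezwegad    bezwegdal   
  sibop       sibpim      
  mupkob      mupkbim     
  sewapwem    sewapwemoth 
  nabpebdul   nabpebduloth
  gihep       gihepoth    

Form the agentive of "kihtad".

kihtdal

vilvekig and nimermag both end in -g yet inflect differently (viunlvekig, nimermgal), so the final letter is not what conditions the rule; the last vowel is.
"kihtad" has last vowel 'a'. The stems whose last vowel is 'a' (nimermag → nimermgal, banidzag → banidzgal, bezwegad → bezwegdal) delete the last vowel and add -al.
The other patterns: stems whose last vowel is 'i' insert -un- after the first vowel; stems whose last vowel is 'o' delete the last vowel and add -im; stems whose last vowel is 'e' or 'u' add -oth.
So kihtad → kihtdal.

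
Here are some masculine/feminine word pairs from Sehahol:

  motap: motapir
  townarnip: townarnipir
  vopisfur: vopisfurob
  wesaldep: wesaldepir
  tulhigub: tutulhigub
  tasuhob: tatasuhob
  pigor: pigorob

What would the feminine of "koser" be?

tulhigub and vopisfur both have last vowel 'u' yet inflect differently (tutulhigub, vopisfurob), so the last vowel is not what conditions the rule; the final letter is.
"koser" ends in -r. The stems ending in -r (vopisfur → vopisfurob, pigor → pigorob) add -ob.
So koser → koserob.

koserob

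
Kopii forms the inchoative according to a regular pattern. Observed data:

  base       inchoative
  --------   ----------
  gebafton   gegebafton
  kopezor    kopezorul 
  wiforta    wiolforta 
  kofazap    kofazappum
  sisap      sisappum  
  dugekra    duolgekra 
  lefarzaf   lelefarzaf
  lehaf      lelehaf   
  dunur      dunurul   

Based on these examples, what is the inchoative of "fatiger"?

sisap and wiforta both have last vowel 'a' yet inflect differently (sisappum, wiolforta), so the last vowel is not what conditions the rule; the final letter is.
"fatiger" ends in -r. The stems ending in -r (dunur → dunurul, kopezor → kopezorul) add -ul.
The other patterns: stems ending in -p double the final consonant and add -um; stems ending in -a insert -ol- after the first vowel; stems ending in -f or -n repeat the first consonant+vowel as a prefix.
So fatiger → fatigerul.

fatigerul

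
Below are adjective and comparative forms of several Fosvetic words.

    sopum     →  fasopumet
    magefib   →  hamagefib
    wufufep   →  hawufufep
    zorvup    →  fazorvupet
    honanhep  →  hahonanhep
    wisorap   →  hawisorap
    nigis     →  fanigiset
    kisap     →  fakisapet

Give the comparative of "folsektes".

hafolsektes

kisap and honanhep both end in -p yet inflect differently (fakisapet, hahonanhep), so the final letter is not what conditions the rule; the number of vowels is.
"folsektes" has 3 vowels. The stems with 3 vowels (honanhep → hahonanhep, magefib → hamagefib, wisorap → hawisorap) add the prefix ha-.
The other pattern: stems with 2 vowels add fa- … -et around the stem.
So folsektes → hafolsektes.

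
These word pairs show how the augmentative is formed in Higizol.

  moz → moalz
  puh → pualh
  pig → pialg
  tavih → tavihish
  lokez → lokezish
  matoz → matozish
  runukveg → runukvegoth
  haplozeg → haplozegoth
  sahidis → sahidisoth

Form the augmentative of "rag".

raalg

puh and tavih both end in -h yet inflect differently (pualh, tavihish), so the final letter is not what conditions the rule; the number of vowels is.
"rag" has 1 vowel. The stems with 1 vowel (moz → moalz, puh → pualh, pig → pialg) insert -al- after the first vowel.
The other patterns: stems with 2 vowels add -ish; stems with 3 vowels add -oth.
So rag → raalg.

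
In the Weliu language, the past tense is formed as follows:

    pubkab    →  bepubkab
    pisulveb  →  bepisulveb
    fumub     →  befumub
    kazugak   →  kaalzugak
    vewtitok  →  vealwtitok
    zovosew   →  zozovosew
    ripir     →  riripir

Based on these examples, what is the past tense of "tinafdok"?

"tinafdok" ends in -k. The stems ending in -k (kazugak → kaalzugak, vewtitok → vealwtitok) insert -al- after the first vowel.
So tinafdok → tialnafdok.

tialnafdok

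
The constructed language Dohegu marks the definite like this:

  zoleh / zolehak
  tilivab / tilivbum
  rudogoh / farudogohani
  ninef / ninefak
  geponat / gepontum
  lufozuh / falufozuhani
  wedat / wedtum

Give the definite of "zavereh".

zoleh and rudogoh both end in -h yet inflect differently (zolehak, farudogohani), so the final letter is not what conditions the rule; the last vowel is.
"zavereh" has last vowel 'e'. The stems whose last vowel is 'e' (zoleh → zolehak, ninef → ninefak) add -ak.
So zavereh → zaverehak.

zaverehak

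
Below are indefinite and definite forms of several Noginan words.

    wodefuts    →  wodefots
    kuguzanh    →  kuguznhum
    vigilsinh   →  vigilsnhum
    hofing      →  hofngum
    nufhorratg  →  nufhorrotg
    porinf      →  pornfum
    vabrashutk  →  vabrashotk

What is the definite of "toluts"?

hofing and nufhorratg both end in -g yet inflect differently (hofngum, nufhorrotg), so the final letter is not what conditions the rule; the second-to-last letter is.
"toluts" has second-to-last letter 't'. The stems whose second-to-last letter is 't' (vabrashutk → vabrashotk, nufhorratg → nufhorrotg, wodefuts → wodefots) change the last vowel to 'o'.
The other pattern: stems whose second-to-last letter is 'n' delete the last vowel and add -um.
So toluts → tolots.

tolots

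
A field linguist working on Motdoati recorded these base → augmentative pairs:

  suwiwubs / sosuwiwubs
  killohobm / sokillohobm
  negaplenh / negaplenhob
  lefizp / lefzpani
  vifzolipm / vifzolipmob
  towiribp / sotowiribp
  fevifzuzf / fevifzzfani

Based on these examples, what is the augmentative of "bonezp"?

bonzpani

"bonezp" has second-to-last letter 'z'. The stems whose second-to-last letter is 'z' (lefizp → lefzpani, fevifzuzf → fevifzzfani) delete the last vowel and add -ani.
The other patterns: stems whose second-to-last letter is 'b' add the prefix so-; stems whose second-to-last letter is 'n' or 'p' add -ob.
So bonezp → bonzpani.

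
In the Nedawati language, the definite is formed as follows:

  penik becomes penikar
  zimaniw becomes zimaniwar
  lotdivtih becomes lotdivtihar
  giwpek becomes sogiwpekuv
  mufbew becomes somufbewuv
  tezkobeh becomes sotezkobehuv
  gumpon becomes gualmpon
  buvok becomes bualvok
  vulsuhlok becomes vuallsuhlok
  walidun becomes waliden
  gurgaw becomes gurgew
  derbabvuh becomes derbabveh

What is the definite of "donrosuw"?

donrosew

"donrosuw" has last vowel 'u'. The stems whose last vowel is 'u' (walidun → waliden, derbabvuh → derbabveh) change the last vowel to 'e'.
The other patterns: stems whose last vowel is 'i' add -ar; stems whose last vowel is 'e' add so- … -uv around the stem; stems whose last vowel is 'o' insert -al- after the first vowel.
So donrosuw → donrosew.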